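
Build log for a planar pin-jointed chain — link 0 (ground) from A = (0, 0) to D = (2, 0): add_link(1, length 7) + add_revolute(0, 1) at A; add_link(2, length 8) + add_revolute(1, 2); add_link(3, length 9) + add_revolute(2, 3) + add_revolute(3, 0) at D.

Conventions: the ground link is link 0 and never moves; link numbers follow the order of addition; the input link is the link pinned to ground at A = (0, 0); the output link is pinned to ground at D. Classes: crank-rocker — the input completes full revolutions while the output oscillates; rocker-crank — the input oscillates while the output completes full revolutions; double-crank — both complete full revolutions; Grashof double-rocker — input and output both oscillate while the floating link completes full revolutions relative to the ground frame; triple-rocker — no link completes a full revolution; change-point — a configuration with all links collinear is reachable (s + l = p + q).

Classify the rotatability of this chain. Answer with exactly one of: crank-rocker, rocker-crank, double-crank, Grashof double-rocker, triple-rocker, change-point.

lengths: ground=2, input=7, coupler=8, output=9
sorted: s=2 (shortest), l=9 (longest), p+q=15
s + l = 11 vs p + q = 15
s + l < p + q (Grashof) with shortest = ground link → double-crank

double-crank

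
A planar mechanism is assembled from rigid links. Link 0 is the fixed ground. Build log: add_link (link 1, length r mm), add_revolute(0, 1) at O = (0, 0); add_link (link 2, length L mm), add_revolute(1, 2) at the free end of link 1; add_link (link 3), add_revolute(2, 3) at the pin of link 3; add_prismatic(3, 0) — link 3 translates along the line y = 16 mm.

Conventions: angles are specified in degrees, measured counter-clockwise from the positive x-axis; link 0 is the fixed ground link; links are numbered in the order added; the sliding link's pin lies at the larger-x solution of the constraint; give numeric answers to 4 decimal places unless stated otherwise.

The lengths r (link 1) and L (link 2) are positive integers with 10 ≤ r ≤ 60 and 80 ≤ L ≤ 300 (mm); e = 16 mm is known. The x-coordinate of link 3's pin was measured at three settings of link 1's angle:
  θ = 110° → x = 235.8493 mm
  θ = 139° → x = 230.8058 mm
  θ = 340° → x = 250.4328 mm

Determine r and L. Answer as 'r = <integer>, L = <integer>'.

constraint per measurement: (x − r cos θ)² + (r sin θ − e)² = L²
subtracting the θ₁ and θ₂ equations cancels the r² and L² terms:
r = (x₁² − x₂²) / (2[(x₁cos θ₁ + e sin θ₁) − (x₂cos θ₂ + e sin θ₂)]) = 12.0002 → r = 12
L² = (x₁ − r cos θ₁)² + (r sin θ₁ − e)² = 57600.0154 → L = 240.0000 → L = 240
check at θ₃=340°: x = 250.4328 (printed 250.4328) ✓

r = 12, L = 240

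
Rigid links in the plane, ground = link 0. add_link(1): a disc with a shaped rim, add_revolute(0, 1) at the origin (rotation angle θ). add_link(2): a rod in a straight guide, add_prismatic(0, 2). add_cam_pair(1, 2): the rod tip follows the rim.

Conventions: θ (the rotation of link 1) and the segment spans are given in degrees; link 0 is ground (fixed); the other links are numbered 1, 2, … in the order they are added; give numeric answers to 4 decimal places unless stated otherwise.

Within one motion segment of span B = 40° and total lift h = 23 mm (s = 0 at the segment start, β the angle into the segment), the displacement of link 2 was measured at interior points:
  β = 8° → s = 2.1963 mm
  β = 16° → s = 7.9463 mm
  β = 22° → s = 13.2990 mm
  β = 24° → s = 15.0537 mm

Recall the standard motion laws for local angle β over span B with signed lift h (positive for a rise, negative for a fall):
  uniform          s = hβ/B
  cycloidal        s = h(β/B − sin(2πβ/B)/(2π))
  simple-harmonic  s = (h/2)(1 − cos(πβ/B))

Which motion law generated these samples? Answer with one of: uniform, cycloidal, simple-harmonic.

candidates at β/B = r: uniform s = h·r (linear in β); cycloidal s = h·(r − sin(2πr)/(2π)); simple-harmonic s = (h/2)(1 − cos(πr))
β=8°: printed 2.1963 | uniform 4.6000, cycloidal 1.1186, simple-harmonic 2.1963
β=16°: printed 7.9463 | uniform 9.2000, cycloidal 7.0484, simple-harmonic 7.9463
β=22°: printed 13.2990 | uniform 12.6500, cycloidal 13.7812, simple-harmonic 13.2990
β=24°: printed 15.0537 | uniform 13.8000, cycloidal 15.9516, simple-harmonic 15.0537
only one law matches every sample → simple-harmonic

simple-harmonic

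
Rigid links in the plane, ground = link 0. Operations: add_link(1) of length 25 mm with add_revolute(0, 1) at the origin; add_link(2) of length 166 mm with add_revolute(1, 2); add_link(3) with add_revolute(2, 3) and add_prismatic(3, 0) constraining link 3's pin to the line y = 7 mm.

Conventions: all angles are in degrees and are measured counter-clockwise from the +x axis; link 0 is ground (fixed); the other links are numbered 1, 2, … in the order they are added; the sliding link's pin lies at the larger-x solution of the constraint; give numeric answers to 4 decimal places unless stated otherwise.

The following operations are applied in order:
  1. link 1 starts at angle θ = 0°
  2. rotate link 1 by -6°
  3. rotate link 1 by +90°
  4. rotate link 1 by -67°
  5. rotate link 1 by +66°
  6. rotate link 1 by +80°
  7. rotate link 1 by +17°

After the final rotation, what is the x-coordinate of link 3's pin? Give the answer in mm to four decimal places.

geometry: r = 25 mm, L = 166 mm, e = 7 mm; θ starts at 0°
rotate link 1 by -6°: θ ← 0° -6° = -6°
rotate link 1 by +90°: θ ← -6° +90° = 84°
rotate link 1 by -67°: θ ← 84° -67° = 17°
rotate link 1 by +66°: θ ← 17° +66° = 83°
rotate link 1 by +80°: θ ← 83° +80° = 163°
rotate link 1 by +17°: θ ← 163° +17° = 180°
crank pin P = (r cos θ, r sin θ) = (-25.000000, 0.000000)
h = r sin θ − e = 0.000000 − 7 = -7.000000
x = r cos θ + √(L² − h²) = -25.000000 + 165.852344 = 140.852344

140.8523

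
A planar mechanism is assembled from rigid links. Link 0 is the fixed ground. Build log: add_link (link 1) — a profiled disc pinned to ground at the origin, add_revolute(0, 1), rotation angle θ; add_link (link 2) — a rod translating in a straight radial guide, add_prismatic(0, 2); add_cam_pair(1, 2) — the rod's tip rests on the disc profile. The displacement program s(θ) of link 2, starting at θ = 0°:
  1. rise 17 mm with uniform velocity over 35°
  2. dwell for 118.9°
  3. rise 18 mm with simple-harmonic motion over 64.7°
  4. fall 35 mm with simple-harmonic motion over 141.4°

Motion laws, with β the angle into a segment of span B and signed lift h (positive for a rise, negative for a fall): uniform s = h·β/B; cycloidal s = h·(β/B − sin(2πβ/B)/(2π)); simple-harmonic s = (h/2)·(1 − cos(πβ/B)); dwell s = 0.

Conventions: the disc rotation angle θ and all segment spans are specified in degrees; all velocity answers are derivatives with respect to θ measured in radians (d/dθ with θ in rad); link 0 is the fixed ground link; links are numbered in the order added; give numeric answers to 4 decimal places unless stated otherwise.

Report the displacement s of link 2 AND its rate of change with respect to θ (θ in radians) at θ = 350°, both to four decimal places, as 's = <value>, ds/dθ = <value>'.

seg 1 [0°–35°] uniform, h=17: full span → s += 17 → s = 17.0000
seg 2 [35°–153.9°] dwell: s stays 17.0000
seg 3 [153.9°–218.6°] simple-harmonic, h=18: full span → s += 18 → s = 35.0000
seg 4 [218.6°–360°] simple-harmonic, h=-35: θ=350° here. β=131.4, B=141.4. -35/2·(1 − cos(π·0.9293)) = -34.5698 → s = 0.4302
velocity in seg [218.6°–360°] (simple-harmonic), θ in radians: β = 131.4° = 2.2934 rad, B = 141.4° = 2.4679 rad; ds/dθ = (πh/(2B)) sin(πβ/B) = (π·(-35)/(2·2.4679)) sin(π·0.9293) = -4.908883 mm/rad

s = 0.4302, ds/dθ = -4.9089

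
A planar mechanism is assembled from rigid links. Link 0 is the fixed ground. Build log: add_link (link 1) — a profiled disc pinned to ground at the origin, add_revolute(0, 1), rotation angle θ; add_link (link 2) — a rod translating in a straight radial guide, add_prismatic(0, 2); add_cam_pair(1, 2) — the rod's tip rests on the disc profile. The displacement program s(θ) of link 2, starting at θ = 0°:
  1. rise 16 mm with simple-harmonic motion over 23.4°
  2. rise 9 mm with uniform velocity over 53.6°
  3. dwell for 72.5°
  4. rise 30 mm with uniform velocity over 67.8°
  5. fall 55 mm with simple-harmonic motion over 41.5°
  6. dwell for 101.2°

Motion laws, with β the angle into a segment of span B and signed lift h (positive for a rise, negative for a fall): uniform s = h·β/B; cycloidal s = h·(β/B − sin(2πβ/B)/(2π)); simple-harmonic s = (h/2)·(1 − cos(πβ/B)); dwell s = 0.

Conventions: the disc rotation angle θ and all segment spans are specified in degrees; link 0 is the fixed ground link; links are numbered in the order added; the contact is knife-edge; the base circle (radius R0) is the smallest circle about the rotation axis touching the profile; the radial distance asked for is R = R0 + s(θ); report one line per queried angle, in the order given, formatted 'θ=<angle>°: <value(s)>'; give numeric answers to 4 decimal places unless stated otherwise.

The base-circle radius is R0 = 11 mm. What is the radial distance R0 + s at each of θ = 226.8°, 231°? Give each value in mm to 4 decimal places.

seg 1 [0°–23.4°] simple-harmonic, h=16: full span → s += 16 → s = 16.0000
seg 2 [23.4°–77°] uniform, h=9: full span → s += 9 → s = 25.0000
seg 3 [77°–149.5°] dwell: s stays 25.0000
seg 4 [149.5°–217.3°] uniform, h=30: full span → s += 30 → s = 55.0000
seg 5 [217.3°–258.8°] simple-harmonic, h=-55: θ=226.8° here. β=9.5, B=41.5. -55/2·(1 − cos(π·0.2289)) = -6.8101 → s = 48.1899
seg 5 [217.3°–258.8°] simple-harmonic, h=-55: θ=231° here. β=13.7, B=41.5. -55/2·(1 − cos(π·0.3301)) = -13.5103 → s = 41.4897
θ=226.8°: R = R0 + s = 11 + 48.1899 = 59.1899
θ=231°: R = R0 + s = 11 + 41.4897 = 52.4897

θ=226.8°: 59.1899
θ=231°: 52.4897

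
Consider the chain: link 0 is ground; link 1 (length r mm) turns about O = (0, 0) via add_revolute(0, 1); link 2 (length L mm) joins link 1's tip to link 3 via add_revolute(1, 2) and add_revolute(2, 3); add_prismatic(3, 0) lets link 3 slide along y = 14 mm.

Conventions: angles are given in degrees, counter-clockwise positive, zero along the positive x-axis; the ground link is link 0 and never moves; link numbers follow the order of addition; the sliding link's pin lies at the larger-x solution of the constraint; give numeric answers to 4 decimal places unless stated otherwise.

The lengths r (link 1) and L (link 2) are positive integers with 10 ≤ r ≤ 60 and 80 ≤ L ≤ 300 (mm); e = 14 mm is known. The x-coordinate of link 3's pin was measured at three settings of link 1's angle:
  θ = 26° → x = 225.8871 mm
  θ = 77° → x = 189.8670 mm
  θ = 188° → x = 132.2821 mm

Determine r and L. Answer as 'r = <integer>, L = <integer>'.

constraint per measurement: (x − r cos θ)² + (r sin θ − e)² = L²
subtracting the θ₁ and θ₂ equations cancels the r² and L² terms:
r = (x₁² − x₂²) / (2[(x₁cos θ₁ + e sin θ₁) − (x₂cos θ₂ + e sin θ₂)]) = 49.0000 → r = 49
L² = (x₁ − r cos θ₁)² + (r sin θ₁ − e)² = 33123.9906 → L = 182.0000 → L = 182
check at θ₃=188°: x = 132.2821 (printed 132.2821) ✓

r = 49, L = 182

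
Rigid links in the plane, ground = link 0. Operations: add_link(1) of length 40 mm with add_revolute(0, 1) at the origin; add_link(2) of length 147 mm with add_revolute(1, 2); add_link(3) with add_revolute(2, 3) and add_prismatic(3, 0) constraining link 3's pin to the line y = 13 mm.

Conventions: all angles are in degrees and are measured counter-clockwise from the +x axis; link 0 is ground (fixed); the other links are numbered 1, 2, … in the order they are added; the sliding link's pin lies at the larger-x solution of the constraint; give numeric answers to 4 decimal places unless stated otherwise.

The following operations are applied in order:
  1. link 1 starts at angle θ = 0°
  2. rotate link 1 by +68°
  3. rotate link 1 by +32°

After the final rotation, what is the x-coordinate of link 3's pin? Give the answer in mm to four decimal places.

geometry: r = 40 mm, L = 147 mm, e = 13 mm; θ starts at 0°
rotate link 1 by +68°: θ ← 0° +68° = 68°
rotate link 1 by +32°: θ ← 68° +32° = 100°
crank pin P = (r cos θ, r sin θ) = (-6.945927, 39.392310)
h = r sin θ − e = 39.392310 − 13 = 26.392310
x = r cos θ + √(L² − h²) = -6.945927 + 144.611362 = 137.665435

137.6654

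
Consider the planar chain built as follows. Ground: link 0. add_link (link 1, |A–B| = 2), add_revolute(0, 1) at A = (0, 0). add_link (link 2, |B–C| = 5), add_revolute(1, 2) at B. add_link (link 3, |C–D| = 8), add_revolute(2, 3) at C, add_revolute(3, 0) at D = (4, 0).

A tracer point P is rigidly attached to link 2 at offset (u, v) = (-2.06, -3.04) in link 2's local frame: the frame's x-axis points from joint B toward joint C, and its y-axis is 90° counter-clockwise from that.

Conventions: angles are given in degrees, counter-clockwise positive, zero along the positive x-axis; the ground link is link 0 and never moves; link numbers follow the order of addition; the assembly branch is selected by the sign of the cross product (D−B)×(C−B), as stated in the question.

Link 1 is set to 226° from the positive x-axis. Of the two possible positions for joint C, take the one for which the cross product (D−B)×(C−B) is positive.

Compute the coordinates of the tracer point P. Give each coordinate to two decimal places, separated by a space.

A=(0,0), D=(4.00,0)
B = A + 2.00·(cos226°, sin226°) = (-1.3893, -1.4387)
|BD| = 5.5780
circle(B,5.00) ∩ circle(D,8.00): a=-0.7068, h=4.9498
  candidates: C₊=(-3.3489,3.1613) cross=27.610; C₋=(-0.7956,-6.4033) cross=-27.610
  branch + wants cross > 0 → take C=(-3.3489,3.1613) (cross=27.610)
ex = (C−B)/|BC| = (-0.3919,0.9200); ey = (-0.9200,-0.3919)
P = B + -2.06·ex + -3.04·ey = (2.2148,-2.1425)

2.21 -2.14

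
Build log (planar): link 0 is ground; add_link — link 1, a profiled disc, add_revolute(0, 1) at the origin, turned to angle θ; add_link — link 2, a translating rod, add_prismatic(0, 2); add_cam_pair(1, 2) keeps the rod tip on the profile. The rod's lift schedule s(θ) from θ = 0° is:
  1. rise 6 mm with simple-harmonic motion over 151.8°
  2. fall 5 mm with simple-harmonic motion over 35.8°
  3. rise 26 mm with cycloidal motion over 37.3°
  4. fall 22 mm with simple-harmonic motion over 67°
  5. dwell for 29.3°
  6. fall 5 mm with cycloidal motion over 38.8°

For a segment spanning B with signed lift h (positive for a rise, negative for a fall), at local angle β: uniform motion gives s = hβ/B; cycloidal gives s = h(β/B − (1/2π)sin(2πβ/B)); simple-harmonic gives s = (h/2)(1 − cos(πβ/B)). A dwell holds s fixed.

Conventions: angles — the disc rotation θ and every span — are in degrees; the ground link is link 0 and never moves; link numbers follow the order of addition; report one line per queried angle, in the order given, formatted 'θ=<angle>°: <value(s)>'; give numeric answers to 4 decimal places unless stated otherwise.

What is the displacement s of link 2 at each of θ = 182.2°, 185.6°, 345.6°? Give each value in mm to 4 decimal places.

seg 1 [0°–151.8°] simple-harmonic, h=6: full span → s += 6 → s = 6.0000
seg 2 [151.8°–187.6°] simple-harmonic, h=-5: θ=182.2° here. β=30.4, B=35.8. -5/2·(1 − cos(π·0.8492)) = -4.7245 → s = 1.2755
seg 2 [151.8°–187.6°] simple-harmonic, h=-5: θ=185.6° here. β=33.8, B=35.8. -5/2·(1 − cos(π·0.9441)) = -4.9616 → s = 1.0384
seg 2 [151.8°–187.6°] simple-harmonic, h=-5: full span → s += -5 → s = 1.0000
seg 3 [187.6°–224.9°] cycloidal, h=26: full span → s += 26 → s = 27.0000
seg 4 [224.9°–291.9°] simple-harmonic, h=-22: full span → s += -22 → s = 5.0000
seg 5 [291.9°–321.2°] dwell: s stays 5.0000
seg 6 [321.2°–360°] cycloidal, h=-5: θ=345.6° here. β=24.4, B=38.8. -5·(0.6289 − sin(2π·0.6289)/(2π)) = -3.7205 → s = 1.2795

θ=182.2°: 1.2755
θ=185.6°: 1.0384
θ=345.6°: 1.2795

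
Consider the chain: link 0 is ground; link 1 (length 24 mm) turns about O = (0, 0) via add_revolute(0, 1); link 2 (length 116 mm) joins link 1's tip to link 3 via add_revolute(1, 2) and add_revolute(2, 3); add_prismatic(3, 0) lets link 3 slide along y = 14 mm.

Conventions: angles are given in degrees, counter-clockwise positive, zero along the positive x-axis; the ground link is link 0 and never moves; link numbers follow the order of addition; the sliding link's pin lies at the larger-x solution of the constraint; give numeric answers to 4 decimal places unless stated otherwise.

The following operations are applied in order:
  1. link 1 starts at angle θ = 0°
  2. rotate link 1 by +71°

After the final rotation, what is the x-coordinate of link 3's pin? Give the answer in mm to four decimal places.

geometry: r = 24 mm, L = 116 mm, e = 14 mm; θ starts at 0°
rotate link 1 by +71°: θ ← 0° +71° = 71°
crank pin P = (r cos θ, r sin θ) = (7.813636, 22.692446)
h = r sin θ − e = 22.692446 − 14 = 8.692446
x = r cos θ + √(L² − h²) = 7.813636 + 115.673858 = 123.487494

123.4875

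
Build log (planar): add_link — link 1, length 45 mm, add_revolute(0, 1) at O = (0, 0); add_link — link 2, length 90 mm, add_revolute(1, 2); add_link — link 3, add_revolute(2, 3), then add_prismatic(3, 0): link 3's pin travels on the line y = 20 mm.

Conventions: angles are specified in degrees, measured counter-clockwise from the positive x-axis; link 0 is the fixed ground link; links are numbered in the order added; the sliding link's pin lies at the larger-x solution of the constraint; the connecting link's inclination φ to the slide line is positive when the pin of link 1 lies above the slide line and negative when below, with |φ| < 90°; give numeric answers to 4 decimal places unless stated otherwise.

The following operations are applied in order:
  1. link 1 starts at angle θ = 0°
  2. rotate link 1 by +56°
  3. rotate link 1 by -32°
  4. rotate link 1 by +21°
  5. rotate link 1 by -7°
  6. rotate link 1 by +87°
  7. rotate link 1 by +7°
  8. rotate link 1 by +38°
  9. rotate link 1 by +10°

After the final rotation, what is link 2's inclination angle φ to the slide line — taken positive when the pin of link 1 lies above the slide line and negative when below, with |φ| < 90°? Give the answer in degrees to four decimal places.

geometry: r = 45 mm, L = 90 mm, e = 20 mm; θ starts at 0°
rotate link 1 by +56°: θ ← 0° +56° = 56°
rotate link 1 by -32°: θ ← 56° -32° = 24°
rotate link 1 by +21°: θ ← 24° +21° = 45°
rotate link 1 by -7°: θ ← 45° -7° = 38°
rotate link 1 by +87°: θ ← 38° +87° = 125°
rotate link 1 by +7°: θ ← 125° +7° = 132°
rotate link 1 by +38°: θ ← 132° +38° = 170°
rotate link 1 by +10°: θ ← 170° +10° = 180°
h = r sin θ − e = 0.000000 − 20 = -20.000000
sin φ = h / L = -20.000000 / 90 = -0.22222222
φ = arcsin(-0.22222222) = -12.839588°

-12.8396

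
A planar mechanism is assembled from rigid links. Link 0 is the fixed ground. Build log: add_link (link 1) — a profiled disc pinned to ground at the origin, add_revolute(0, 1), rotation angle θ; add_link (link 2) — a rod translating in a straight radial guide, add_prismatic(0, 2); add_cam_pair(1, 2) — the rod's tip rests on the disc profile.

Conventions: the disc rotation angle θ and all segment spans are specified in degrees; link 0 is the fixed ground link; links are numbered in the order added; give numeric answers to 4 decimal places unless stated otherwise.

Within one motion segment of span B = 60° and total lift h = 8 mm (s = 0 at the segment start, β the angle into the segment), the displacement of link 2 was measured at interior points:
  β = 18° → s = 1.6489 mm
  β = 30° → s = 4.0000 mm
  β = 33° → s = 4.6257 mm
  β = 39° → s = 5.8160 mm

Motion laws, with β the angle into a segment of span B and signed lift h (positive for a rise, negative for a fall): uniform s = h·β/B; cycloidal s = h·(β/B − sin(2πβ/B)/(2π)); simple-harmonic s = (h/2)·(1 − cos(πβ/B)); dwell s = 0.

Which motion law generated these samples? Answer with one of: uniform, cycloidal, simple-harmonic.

candidates at β/B = r: uniform s = h·r (linear in β); cycloidal s = h·(r − sin(2πr)/(2π)); simple-harmonic s = (h/2)(1 − cos(πr))
β=18°: printed 1.6489 | uniform 2.4000, cycloidal 1.1891, simple-harmonic 1.6489
β=30°: printed 4.0000 | uniform 4.0000, cycloidal 4.0000, simple-harmonic 4.0000
β=33°: printed 4.6257 | uniform 4.4000, cycloidal 4.7935, simple-harmonic 4.6257
β=39°: printed 5.8160 | uniform 5.2000, cycloidal 6.2301, simple-harmonic 5.8160
only one law matches every sample → simple-harmonic

simple-harmonic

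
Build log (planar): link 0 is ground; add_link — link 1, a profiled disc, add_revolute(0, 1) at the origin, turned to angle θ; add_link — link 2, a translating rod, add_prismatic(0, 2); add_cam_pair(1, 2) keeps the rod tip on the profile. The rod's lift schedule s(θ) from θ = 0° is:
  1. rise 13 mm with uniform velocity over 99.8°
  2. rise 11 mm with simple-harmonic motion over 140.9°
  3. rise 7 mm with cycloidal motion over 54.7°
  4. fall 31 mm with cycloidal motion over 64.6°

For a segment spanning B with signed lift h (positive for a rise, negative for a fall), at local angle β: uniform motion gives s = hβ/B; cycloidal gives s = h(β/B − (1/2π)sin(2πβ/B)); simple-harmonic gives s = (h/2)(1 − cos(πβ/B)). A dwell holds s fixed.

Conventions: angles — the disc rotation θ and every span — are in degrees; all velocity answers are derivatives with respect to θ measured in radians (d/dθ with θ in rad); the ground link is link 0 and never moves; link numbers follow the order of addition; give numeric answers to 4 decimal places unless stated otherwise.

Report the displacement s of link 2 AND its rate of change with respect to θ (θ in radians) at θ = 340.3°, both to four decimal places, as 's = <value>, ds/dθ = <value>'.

seg 1 [0°–99.8°] uniform, h=13: full span → s += 13 → s = 13.0000
seg 2 [99.8°–240.7°] simple-harmonic, h=11: full span → s += 11 → s = 24.0000
seg 3 [240.7°–295.4°] cycloidal, h=7: full span → s += 7 → s = 31.0000
seg 4 [295.4°–360°] cycloidal, h=-31: θ=340.3° here. β=44.9, B=64.6. -31·(0.6950 − sin(2π·0.6950)/(2π)) = -26.1890 → s = 4.8110
velocity in seg [295.4°–360°] (cycloidal), θ in radians: β = 44.9° = 0.7837 rad, B = 64.6° = 1.1275 rad; ds/dθ = (h/B)(1 − cos(2πβ/B)) = ((-31)/1.1275)(1 − cos(2π·0.6950)) = -36.800888 mm/rad

s = 4.8110, ds/dθ = -36.8009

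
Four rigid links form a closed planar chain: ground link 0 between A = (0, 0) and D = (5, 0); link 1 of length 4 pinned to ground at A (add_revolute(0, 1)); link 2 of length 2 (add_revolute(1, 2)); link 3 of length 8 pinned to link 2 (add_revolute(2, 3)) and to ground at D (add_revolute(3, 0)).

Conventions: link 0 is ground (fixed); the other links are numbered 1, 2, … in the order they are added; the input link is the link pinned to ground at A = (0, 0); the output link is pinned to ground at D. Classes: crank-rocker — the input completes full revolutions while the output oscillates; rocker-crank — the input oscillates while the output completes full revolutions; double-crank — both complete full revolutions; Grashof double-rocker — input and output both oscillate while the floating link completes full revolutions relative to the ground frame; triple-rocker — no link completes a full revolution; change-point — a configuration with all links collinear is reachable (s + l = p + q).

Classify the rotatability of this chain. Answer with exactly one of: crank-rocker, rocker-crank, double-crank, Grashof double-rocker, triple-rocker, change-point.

lengths: ground=5, input=4, coupler=2, output=8
sorted: s=2 (shortest), l=8 (longest), p+q=9
s + l = 10 vs p + q = 9
s + l > p + q → non-Grashof → no link fully rotates → triple-rocker

triple-rocker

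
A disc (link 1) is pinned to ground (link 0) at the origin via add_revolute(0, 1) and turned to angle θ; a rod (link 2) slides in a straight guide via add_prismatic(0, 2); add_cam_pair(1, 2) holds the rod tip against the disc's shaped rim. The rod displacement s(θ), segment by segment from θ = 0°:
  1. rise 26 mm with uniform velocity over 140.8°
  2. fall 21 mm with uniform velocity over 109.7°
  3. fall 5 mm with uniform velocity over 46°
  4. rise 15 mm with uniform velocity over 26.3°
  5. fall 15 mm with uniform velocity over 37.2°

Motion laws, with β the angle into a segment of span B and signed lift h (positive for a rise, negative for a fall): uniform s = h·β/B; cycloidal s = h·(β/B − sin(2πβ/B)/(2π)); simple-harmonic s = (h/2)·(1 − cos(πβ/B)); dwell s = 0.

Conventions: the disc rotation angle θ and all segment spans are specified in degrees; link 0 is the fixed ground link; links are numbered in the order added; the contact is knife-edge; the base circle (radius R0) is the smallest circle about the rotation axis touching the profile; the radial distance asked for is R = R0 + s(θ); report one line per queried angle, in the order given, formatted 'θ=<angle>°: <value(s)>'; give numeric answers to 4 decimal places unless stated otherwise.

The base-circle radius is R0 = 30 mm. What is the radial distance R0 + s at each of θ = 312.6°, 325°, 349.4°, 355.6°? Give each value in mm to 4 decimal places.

segment 1 (0° to 140.8°, uniform, h = 26) is passed completely: s = 0.0000 + (26) = 26.0000
segment 2 (140.8° to 250.5°, uniform, h = -21) is passed completely: s = 26.0000 + (-21) = 5.0000
segment 3 (250.5° to 296.5°, uniform, h = -5) is passed completely: s = 5.0000 + (-5) = 0.0000
θ = 312.6° falls in segment 4 (296.5° to 322.8°, uniform, h = 15): β = 312.6 − 296.5 = 16.1°, B = 26.3°; Δs = 15·16.1/26.3 = 9.1825; s = 0.0000 + 9.1825 = 9.1825
segment 4 (296.5° to 322.8°, uniform, h = 15) is passed completely: s = 0.0000 + (15) = 15.0000
θ = 325° falls in segment 5 (322.8° to 360°, uniform, h = -15): β = 325 − 322.8 = 2.2°, B = 37.2°; Δs = -15·2.2/37.2 = -0.8871; s = 15.0000 − 0.8871 = 14.1129
θ = 349.4° falls in segment 5 (322.8° to 360°, uniform, h = -15): β = 349.4 − 322.8 = 26.6°, B = 37.2°; Δs = -15·26.6/37.2 = -10.7258; s = 15.0000 − 10.7258 = 4.2742
θ = 355.6° falls in segment 5 (322.8° to 360°, uniform, h = -15): β = 355.6 − 322.8 = 32.8°, B = 37.2°; Δs = -15·32.8/37.2 = -13.2258; s = 15.0000 − 13.2258 = 1.7742
θ=312.6°: R = R0 + s = 30 + 9.1825 = 39.1825
θ=325°: R = R0 + s = 30 + 14.1129 = 44.1129
θ=349.4°: R = R0 + s = 30 + 4.2742 = 34.2742
θ=355.6°: R = R0 + s = 30 + 1.7742 = 31.7742

θ=312.6°: 39.1825
θ=325°: 44.1129
θ=349.4°: 34.2742
θ=355.6°: 31.7742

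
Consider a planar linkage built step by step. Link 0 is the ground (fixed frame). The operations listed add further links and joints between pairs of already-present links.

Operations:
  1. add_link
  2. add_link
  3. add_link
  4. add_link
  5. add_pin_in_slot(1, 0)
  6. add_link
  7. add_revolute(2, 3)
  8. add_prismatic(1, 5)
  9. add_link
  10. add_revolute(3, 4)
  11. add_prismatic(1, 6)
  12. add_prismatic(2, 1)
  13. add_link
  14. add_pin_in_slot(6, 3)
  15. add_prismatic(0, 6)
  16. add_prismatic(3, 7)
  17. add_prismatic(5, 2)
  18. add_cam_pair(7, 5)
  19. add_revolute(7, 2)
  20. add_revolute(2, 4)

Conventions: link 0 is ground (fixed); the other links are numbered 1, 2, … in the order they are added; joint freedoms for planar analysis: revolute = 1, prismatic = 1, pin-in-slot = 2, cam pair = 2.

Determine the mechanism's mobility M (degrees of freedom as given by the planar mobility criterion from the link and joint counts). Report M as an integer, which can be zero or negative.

L=1 J1=0 J2=0
add link → L=2 J1=0 J2=0
add link → L=3 J1=0 J2=0
add link → L=4 J1=0 J2=0
add link → L=5 J1=0 J2=0
PS@1,0 dof=2 J2 → L=5 J1=0 J2=1
add link → L=6 J1=0 J2=1
R@2,3 dof=1 J1 → L=6 J1=1 J2=1
P@1,5 dof=1 J1 → L=6 J1=2 J2=1
add link → L=7 J1=2 J2=1
R@3,4 dof=1 J1 → L=7 J1=3 J2=1
P@1,6 dof=1 J1 → L=7 J1=4 J2=1
P@2,1 dof=1 J1 → L=7 J1=5 J2=1
add link → L=8 J1=5 J2=1
PS@6,3 dof=2 J2 → L=8 J1=5 J2=2
P@0,6 dof=1 J1 → L=8 J1=6 J2=2
P@3,7 dof=1 J1 → L=8 J1=7 J2=2
P@5,2 dof=1 J1 → L=8 J1=8 J2=2
C@7,5 dof=2 J2 → L=8 J1=8 J2=3
R@7,2 dof=1 J1 → L=8 J1=9 J2=3
R@2,4 dof=1 J1 → L=8 J1=10 J2=3
M=3(L−1)−2J1−J2=3·7−2·10−3=-2

M = -2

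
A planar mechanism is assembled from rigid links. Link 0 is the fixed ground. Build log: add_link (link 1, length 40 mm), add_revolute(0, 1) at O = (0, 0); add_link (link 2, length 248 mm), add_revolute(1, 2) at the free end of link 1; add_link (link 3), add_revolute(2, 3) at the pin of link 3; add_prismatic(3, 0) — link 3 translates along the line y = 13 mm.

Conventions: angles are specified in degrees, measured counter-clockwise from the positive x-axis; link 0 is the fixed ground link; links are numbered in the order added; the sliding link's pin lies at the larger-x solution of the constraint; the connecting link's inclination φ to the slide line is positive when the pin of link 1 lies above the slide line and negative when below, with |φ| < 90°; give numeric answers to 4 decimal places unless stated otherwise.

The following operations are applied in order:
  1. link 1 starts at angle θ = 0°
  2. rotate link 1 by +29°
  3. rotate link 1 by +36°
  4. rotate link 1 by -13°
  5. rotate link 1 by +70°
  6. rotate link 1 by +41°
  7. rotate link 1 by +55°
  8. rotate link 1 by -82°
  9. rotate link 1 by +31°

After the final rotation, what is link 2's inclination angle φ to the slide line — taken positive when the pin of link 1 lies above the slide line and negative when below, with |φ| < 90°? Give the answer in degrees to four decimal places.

geometry: r = 40 mm, L = 248 mm, e = 13 mm; θ starts at 0°
rotate link 1 by +29°: θ ← 0° +29° = 29°
rotate link 1 by +36°: θ ← 29° +36° = 65°
rotate link 1 by -13°: θ ← 65° -13° = 52°
rotate link 1 by +70°: θ ← 52° +70° = 122°
rotate link 1 by +41°: θ ← 122° +41° = 163°
rotate link 1 by +55°: θ ← 163° +55° = 218°
rotate link 1 by -82°: θ ← 218° -82° = 136°
rotate link 1 by +31°: θ ← 136° +31° = 167°
h = r sin θ − e = 8.998042 − 13 = -4.001958
sin φ = h / L = -4.001958 / 248 = -0.01613693
φ = arcsin(-0.01613693) = -0.924618°

-0.9246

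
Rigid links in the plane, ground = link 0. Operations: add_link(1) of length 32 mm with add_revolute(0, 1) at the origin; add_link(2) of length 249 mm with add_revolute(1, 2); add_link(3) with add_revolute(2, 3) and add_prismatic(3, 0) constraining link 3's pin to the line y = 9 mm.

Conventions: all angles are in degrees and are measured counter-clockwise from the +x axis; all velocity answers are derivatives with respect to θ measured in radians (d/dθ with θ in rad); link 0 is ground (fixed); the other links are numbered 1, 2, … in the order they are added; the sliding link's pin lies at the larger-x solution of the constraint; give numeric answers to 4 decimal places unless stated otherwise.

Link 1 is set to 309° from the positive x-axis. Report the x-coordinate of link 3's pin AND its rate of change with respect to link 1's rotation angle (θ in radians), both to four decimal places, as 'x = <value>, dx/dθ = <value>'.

geometry: r = 32 mm, L = 249 mm, e = 9 mm
crank pin P = (r cos θ, r sin θ) = (20.138253, -24.868671)
h = r sin θ − e = -24.868671 − 9 = -33.868671
x = r cos θ + √(L² − h²) = 20.138253 + 246.685859 = 266.824112
dx/dθ = −r sin θ − h·r cos θ/√(L² − h²) (θ in radians; h = -33.868671) = 27.633547

x = 266.8241, dx/dθ = 27.6335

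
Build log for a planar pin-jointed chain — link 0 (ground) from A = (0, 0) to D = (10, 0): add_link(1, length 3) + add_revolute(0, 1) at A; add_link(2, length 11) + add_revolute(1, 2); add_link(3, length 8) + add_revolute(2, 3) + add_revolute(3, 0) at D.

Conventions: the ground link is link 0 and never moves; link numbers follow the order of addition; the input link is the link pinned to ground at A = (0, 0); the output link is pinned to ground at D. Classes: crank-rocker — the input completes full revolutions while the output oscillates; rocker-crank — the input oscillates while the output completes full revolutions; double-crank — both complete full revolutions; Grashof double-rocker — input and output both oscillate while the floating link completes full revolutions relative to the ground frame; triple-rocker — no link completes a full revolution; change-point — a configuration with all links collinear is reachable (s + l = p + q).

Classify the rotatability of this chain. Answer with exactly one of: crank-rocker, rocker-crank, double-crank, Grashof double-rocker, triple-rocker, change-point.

lengths: ground=10, input=3, coupler=11, output=8
sorted: s=3 (shortest), l=11 (longest), p+q=18
s + l = 14 vs p + q = 18
s + l < p + q (Grashof) with shortest = input link → crank-rocker

crank-rocker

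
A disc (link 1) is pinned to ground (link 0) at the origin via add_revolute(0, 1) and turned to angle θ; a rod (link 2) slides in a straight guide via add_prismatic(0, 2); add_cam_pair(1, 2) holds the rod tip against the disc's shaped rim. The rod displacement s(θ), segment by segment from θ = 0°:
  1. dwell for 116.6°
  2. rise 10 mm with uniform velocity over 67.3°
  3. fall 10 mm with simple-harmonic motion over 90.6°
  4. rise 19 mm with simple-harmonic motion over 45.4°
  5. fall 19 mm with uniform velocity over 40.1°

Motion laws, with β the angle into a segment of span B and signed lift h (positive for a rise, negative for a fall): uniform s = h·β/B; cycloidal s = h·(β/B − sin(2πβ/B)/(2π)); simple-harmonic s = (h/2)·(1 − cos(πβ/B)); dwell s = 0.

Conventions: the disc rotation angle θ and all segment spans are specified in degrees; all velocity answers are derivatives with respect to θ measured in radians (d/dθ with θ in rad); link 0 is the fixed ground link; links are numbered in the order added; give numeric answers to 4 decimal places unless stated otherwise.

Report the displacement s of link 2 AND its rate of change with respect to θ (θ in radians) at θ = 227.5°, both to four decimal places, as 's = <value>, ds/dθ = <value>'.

segment 1 (0° to 116.6°, dwell): s unchanged at 0.0000
segment 2 (116.6° to 183.9°, uniform, h = 10) is passed completely: s = 0.0000 + (10) = 10.0000
θ = 227.5° falls in segment 3 (183.9° to 274.5°, simple-harmonic, h = -10): β = 227.5 − 183.9 = 43.6°, B = 90.6°; Δs = -10/2·(1 − cos(π·0.4812)) = -4.7054; s = 10.0000 − 4.7054 = 5.2946
velocity in seg [183.9°–274.5°] (simple-harmonic), θ in radians: β = 43.6° = 0.7610 rad, B = 90.6° = 1.5813 rad; ds/dθ = (πh/(2B)) sin(πβ/B) = (π·(-10)/(2·1.5813)) sin(π·0.4812) = -9.916520 mm/rad

s = 5.2946, ds/dθ = -9.9165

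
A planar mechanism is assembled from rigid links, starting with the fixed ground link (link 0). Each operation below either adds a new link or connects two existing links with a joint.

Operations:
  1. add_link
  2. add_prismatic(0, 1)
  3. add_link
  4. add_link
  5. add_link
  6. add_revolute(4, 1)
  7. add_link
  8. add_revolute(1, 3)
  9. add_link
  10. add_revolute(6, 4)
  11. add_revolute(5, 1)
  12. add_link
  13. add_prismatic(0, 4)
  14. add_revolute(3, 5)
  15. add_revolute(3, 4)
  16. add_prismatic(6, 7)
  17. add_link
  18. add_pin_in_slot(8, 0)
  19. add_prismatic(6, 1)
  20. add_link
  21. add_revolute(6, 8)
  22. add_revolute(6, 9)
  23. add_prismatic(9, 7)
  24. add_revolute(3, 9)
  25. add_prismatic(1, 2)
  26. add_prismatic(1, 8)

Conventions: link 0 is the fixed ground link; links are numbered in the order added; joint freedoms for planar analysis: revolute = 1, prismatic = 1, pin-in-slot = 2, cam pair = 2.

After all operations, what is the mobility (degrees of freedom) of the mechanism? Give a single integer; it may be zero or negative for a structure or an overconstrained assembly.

link 0 = ground. State L|J1|J2 = 1|0|0
+link1  2|0|0
P(0,1) f=1→J1  2|1|0
+link2  3|1|0
+link3  4|1|0
+link4  5|1|0
R(4,1) f=1→J1  5|2|0
+link5  6|2|0
R(1,3) f=1→J1  6|3|0
+link6  7|3|0
R(6,4) f=1→J1  7|4|0
R(5,1) f=1→J1  7|5|0
+link7  8|5|0
P(0,4) f=1→J1  8|6|0
R(3,5) f=1→J1  8|7|0
R(3,4) f=1→J1  8|8|0
P(6,7) f=1→J1  8|9|0
+link8  9|9|0
PS(8,0) f=2→J2  9|9|1
P(6,1) f=1→J1  9|10|1
+link9  10|10|1
R(6,8) f=1→J1  10|11|1
R(6,9) f=1→J1  10|12|1
P(9,7) f=1→J1  10|13|1
R(3,9) f=1→J1  10|14|1
P(1,2) f=1→J1  10|15|1
P(1,8) f=1→J1  10|16|1
M = 3(10−1)−2·16−1 = 27−32−1 = -6

M = -6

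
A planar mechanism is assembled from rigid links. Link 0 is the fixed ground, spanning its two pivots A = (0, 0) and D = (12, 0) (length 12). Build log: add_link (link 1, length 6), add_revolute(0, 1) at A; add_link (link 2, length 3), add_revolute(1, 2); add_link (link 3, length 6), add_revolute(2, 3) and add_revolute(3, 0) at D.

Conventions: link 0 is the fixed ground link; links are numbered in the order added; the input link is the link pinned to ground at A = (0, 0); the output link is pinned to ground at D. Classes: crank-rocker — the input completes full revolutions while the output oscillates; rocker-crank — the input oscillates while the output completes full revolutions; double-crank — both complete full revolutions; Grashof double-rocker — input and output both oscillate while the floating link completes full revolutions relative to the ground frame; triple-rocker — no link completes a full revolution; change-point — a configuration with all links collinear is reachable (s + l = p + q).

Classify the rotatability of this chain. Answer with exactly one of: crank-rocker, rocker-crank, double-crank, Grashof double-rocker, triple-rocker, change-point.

lengths: ground=12, input=6, coupler=3, output=6
sorted: s=3 (shortest), l=12 (longest), p+q=12
s + l = 15 vs p + q = 12
s + l > p + q → non-Grashof → no link fully rotates → triple-rocker

triple-rocker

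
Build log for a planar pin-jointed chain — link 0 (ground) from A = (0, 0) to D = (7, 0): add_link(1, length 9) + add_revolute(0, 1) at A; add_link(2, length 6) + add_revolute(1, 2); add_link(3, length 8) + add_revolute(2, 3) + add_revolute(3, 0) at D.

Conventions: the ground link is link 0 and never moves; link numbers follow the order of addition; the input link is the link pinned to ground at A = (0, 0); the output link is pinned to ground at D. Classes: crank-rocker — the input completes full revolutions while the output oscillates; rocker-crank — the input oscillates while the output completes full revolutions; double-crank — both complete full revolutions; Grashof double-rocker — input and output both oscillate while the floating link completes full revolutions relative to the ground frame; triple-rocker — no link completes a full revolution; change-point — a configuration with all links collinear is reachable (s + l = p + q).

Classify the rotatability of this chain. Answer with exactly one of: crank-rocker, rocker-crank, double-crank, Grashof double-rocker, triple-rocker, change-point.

lengths: ground=7, input=9, coupler=6, output=8
sorted: s=6 (shortest), l=9 (longest), p+q=15
s + l = 15 vs p + q = 15
s + l = p + q → change-point (collinear configuration reachable)

change-point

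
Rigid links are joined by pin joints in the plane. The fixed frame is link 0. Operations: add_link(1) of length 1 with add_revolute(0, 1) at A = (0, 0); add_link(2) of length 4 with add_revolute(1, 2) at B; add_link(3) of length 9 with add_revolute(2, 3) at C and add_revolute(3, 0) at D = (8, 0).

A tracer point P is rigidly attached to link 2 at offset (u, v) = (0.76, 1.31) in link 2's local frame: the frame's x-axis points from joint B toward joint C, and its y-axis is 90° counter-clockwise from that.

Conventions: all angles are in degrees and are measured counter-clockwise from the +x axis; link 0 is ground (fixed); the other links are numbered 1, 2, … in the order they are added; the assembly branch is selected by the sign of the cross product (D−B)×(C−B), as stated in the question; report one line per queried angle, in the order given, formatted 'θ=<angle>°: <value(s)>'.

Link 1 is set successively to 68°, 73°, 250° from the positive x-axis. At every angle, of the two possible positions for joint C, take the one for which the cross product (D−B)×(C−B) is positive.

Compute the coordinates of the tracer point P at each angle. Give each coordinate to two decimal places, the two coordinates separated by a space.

A=(0,0), D=(8.00,0)
θ=68°: B = A + 1.00·(cos68°, sin68°) = (0.3746, 0.9272)
θ=68°: |BD| = 7.6816
θ=68°: circle(B,4.00) ∩ circle(D,9.00): a=-0.3901, h=3.9809
θ=68°:   candidates: C₊=(0.4678,4.9261) cross=30.580; C₋=(-0.4932,-2.9775) cross=-30.580
θ=68°:   branch + wants cross > 0 → take C=(0.4678,4.9261) (cross=30.580)
θ=68°: ex = (C−B)/|BC| = (0.0233,0.9997); ey = (-0.9997,0.0233)
θ=68°: P = B + 0.76·ex + 1.31·ey = (-0.9173,1.7175)
θ=73°: B = A + 1.00·(cos73°, sin73°) = (0.2924, 0.9563)
θ=73°: |BD| = 7.7667
θ=73°: circle(B,4.00) ∩ circle(D,9.00): a=-0.3012, h=3.9886
θ=73°:   candidates: C₊=(0.4846,4.9517) cross=30.979; C₋=(-0.4976,-2.9649) cross=-30.979
θ=73°:   branch + wants cross > 0 → take C=(0.4846,4.9517) (cross=30.979)
θ=73°: ex = (C−B)/|BC| = (0.0481,0.9988); ey = (-0.9988,0.0481)
θ=73°: P = B + 0.76·ex + 1.31·ey = (-0.9796,1.7784)
θ=250°: B = A + 1.00·(cos250°, sin250°) = (-0.3420, -0.9397)
θ=250°: |BD| = 8.3948
θ=250°: circle(B,4.00) ∩ circle(D,9.00): a=0.3259, h=3.9867
θ=250°:   candidates: C₊=(-0.4644,3.0584) cross=33.467; C₋=(0.4281,-4.8649) cross=-33.467
θ=250°:   branch + wants cross > 0 → take C=(-0.4644,3.0584) (cross=33.467)
θ=250°: ex = (C−B)/|BC| = (-0.0306,0.9995); ey = (-0.9995,-0.0306)
θ=250°: P = B + 0.76·ex + 1.31·ey = (-1.6747,-0.2201)

θ=68°: -0.92 1.72
θ=73°: -0.98 1.78
θ=250°: -1.67 -0.22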